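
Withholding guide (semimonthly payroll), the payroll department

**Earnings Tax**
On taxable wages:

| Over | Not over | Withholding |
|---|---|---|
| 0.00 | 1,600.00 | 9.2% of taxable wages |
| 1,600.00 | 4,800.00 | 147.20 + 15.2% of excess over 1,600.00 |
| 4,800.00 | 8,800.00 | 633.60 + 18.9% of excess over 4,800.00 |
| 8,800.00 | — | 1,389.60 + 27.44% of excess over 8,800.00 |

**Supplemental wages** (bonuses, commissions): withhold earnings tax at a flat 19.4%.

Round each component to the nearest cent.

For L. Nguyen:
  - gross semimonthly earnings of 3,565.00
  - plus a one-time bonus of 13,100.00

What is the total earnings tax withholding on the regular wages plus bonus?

Earnings Tax: taxable = 3,565.00
  147.20 + 15.2% × (3,565.00 − 1,600.00) = 147.20 + 15.2% × 1,965.00 = 445.88
Supplemental (19.4% flat on bonus): 19.4% × 13,100.00 = 2,541.40
Total earnings tax: 445.88 + 2,541.40 = 2,987.28

2,987.28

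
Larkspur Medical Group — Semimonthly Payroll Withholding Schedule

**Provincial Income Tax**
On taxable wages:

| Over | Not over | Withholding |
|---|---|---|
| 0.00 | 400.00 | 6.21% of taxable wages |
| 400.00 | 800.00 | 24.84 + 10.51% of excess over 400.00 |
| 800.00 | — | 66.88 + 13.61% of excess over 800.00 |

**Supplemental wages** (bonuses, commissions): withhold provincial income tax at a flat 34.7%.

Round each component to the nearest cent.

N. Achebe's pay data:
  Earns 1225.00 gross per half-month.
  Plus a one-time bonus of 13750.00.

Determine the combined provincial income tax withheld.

4895.97

Provincial Income Tax: taxable = 1225.00
  66.88 + 13.61% × (1225.00 − 800.00) = 66.88 + 13.61% × 425.00 = 124.72
Supplemental (34.7% flat on bonus): 34.7% × 13750.00 = 4771.25
Total provincial income tax: 124.72 + 4771.25 = 4895.97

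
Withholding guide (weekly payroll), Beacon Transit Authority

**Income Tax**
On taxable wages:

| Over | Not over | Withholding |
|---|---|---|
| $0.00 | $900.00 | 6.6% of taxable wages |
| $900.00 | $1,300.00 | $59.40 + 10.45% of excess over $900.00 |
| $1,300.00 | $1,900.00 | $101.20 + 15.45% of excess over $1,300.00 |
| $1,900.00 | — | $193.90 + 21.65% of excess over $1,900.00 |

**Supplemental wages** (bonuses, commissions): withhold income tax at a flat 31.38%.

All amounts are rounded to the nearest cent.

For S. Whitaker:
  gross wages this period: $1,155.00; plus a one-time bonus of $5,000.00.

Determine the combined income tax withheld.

Income Tax: taxable = $1,155.00
  $59.40 + 10.45% × ($1,155.00 − $900.00) = $59.40 + 10.45% × $255.00 = $86.05
Supplemental (31.38% flat on bonus): 31.38% × $5,000.00 = $1,569.00
Total income tax: $86.05 + $1,569.00 = $1,655.05

$1,655.05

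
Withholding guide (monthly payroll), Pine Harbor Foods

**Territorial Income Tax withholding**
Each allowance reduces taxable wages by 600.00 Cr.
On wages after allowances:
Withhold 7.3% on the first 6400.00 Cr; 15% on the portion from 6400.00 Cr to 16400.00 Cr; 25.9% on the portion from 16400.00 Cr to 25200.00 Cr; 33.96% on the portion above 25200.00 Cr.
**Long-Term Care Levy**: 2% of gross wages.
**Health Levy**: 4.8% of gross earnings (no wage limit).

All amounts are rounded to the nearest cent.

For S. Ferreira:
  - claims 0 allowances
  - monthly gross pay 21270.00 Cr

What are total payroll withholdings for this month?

4674.89 Cr

Territorial Income Tax: taxable = 21270.00 Cr
  1967.20 Cr + 25.9% × (21270.00 Cr − 16400.00 Cr) = 1967.20 Cr + 25.9% × 4870.00 Cr = 3228.53 Cr
Long-Term Care Levy: 2% × 21270.00 Cr = 425.40 Cr
Health Levy: 4.8% × 21270.00 Cr = 1020.96 Cr
Total: 3228.53 Cr + 425.40 Cr + 1020.96 Cr = 4674.89 Cr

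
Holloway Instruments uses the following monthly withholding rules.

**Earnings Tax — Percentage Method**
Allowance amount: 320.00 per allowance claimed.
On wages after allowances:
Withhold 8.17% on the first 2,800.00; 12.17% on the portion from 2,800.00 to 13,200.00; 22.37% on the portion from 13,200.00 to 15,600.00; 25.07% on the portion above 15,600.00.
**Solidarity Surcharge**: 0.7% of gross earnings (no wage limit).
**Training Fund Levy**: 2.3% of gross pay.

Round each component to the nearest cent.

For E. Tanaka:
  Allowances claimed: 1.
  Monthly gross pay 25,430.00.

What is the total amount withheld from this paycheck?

5,178.38

Earnings Tax: taxable = 25,430.00 − 1×320.00 = 25,110.00
  2,031.32 + 25.07% × (25,110.00 − 15,600.00) = 2,031.32 + 25.07% × 9,510.00 = 4,415.48
Solidarity Surcharge: 0.7% × 25,430.00 = 178.01
Training Fund Levy: 2.3% × 25,430.00 = 584.89
Total: 4,415.48 + 178.01 + 584.89 = 5,178.38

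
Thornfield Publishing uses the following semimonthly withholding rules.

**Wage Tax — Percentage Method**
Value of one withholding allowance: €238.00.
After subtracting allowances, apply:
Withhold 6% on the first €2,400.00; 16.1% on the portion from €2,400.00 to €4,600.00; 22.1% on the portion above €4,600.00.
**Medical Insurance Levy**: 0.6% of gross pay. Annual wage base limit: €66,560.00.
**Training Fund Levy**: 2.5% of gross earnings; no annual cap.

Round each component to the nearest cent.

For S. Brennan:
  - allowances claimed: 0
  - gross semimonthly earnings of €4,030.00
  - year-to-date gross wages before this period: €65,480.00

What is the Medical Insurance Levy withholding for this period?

€6.48

Medical Insurance Levy: cap €66,560.00 − YTD €65,480.00 = €1,080.00 subject; 0.6% × €1,080.00 = €6.48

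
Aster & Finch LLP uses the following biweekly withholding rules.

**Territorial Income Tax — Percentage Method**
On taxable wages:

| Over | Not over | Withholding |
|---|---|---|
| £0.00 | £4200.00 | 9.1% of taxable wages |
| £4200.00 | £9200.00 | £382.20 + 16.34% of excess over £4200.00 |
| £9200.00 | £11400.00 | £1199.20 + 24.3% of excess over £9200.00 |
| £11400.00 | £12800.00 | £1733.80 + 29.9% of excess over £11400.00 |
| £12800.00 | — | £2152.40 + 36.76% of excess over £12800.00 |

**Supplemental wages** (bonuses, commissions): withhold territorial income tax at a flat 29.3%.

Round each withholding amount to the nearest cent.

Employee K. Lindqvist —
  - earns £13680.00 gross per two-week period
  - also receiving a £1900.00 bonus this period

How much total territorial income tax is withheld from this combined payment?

Territorial Income Tax: taxable = £13680.00
  £2152.40 + 36.76% × (£13680.00 − £12800.00) = £2152.40 + 36.76% × £880.00 = £2475.89
Supplemental (29.3% flat on bonus): 29.3% × £1900.00 = £556.70
Total territorial income tax: £2475.89 + £556.70 = £3032.59

£3032.59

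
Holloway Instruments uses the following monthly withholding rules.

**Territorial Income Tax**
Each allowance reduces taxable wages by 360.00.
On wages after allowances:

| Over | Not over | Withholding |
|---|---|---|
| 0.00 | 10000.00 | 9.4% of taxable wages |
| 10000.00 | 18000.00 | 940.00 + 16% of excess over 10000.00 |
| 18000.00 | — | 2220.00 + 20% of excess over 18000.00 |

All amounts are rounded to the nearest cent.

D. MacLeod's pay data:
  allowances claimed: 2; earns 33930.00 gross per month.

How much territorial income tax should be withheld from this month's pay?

5262.00

Territorial Income Tax: taxable = 33930.00 − 2×360.00 = 33210.00
  2220.00 + 20% × (33210.00 − 18000.00) = 2220.00 + 20% × 15210.00 = 5262.00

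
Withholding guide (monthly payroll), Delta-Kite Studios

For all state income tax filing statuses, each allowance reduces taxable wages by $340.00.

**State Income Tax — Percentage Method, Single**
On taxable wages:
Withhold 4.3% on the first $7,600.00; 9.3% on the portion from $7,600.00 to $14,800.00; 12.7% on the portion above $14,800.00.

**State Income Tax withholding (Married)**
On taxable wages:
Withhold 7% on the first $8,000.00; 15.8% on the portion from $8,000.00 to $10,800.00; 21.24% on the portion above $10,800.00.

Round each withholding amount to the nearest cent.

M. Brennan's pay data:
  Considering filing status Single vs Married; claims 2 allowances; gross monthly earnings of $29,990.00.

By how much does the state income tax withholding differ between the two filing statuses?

$2,094.75

State Income Tax (Single): taxable = $29,990.00 − 2×$340.00 = $29,310.00
  $996.40 + 12.7% × ($29,310.00 − $14,800.00) = $996.40 + 12.7% × $14,510.00 = $2,839.17
State Income Tax (Married): taxable = $29,990.00 − 2×$340.00 = $29,310.00
  $1,002.40 + 21.24% × ($29,310.00 − $10,800.00) = $1,002.40 + 21.24% × $18,510.00 = $4,933.92
Difference: |$2,839.17 − $4,933.92| = $2,094.75 (higher under Married)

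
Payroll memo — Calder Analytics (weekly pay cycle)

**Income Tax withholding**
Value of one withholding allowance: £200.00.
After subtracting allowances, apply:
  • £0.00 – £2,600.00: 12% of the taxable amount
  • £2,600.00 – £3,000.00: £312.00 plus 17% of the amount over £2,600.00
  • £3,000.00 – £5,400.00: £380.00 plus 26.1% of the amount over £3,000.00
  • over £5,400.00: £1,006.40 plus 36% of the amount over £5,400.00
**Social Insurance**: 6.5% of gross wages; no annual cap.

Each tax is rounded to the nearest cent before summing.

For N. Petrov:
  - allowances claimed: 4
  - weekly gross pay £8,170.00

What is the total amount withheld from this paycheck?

£2,246.65

Income Tax: taxable = £8,170.00 − 4×£200.00 = £7,370.00
  £1,006.40 + 36% × (£7,370.00 − £5,400.00) = £1,006.40 + 36% × £1,970.00 = £1,715.60
Social Insurance: 6.5% × £8,170.00 = £531.05
Total: £1,715.60 + £531.05 = £2,246.65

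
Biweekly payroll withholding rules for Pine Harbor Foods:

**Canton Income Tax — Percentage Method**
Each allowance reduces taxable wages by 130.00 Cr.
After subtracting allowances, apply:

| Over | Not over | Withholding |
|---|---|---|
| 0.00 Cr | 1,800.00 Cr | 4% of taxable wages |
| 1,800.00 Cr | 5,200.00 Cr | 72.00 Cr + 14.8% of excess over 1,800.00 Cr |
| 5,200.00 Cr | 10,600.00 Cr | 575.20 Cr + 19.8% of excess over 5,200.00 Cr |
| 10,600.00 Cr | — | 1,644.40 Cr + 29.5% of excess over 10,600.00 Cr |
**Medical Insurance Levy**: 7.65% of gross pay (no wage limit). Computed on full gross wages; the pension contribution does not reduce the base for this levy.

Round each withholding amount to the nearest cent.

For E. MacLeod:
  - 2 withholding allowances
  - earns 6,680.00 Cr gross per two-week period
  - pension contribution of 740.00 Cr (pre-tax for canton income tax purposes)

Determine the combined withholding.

1,181.26 Cr

Canton Income Tax: taxable = 6,680.00 Cr − 740.00 Cr − 2×130.00 Cr = 5,680.00 Cr
  575.20 Cr + 19.8% × (5,680.00 Cr − 5,200.00 Cr) = 575.20 Cr + 19.8% × 480.00 Cr = 670.24 Cr
Medical Insurance Levy: 7.65% × 6,680.00 Cr = 511.02 Cr
Total: 670.24 Cr + 511.02 Cr = 1,181.26 Cr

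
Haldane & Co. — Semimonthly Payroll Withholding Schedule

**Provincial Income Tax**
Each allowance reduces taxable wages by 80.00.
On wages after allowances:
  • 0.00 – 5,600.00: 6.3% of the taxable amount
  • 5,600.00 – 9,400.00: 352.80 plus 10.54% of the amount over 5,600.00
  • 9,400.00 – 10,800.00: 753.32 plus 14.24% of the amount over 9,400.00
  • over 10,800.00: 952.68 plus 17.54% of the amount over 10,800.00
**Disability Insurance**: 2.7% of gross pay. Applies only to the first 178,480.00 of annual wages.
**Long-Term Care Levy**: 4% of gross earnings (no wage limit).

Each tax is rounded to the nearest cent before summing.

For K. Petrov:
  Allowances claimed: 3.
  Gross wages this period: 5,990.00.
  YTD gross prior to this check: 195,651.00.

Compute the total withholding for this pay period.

608.21

Provincial Income Tax: taxable = 5,990.00 − 3×80.00 = 5,750.00
  352.80 + 10.54% × (5,750.00 − 5,600.00) = 352.80 + 10.54% × 150.00 = 368.61
Disability Insurance: YTD 195,651.00 ≥ cap 178,480.00 → 0.00
Long-Term Care Levy: 4% × 5,990.00 = 239.60
Total: 368.61 + 0.00 + 239.60 = 608.21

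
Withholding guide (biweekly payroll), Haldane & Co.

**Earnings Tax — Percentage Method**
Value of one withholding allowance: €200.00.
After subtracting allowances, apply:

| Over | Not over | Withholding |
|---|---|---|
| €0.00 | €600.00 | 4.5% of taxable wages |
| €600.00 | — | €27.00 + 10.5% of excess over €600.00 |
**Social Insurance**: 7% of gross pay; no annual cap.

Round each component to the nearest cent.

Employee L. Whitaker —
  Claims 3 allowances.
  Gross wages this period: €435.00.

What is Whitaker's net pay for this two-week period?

€404.55

Earnings Tax: taxable = €435.00 − 3×€200.00 = €-165.00
  Taxable ≤ 0 → €0.00
Social Insurance: 7% × €435.00 = €30.45
Total withheld: €0.00 + €30.45 = €30.45
Net pay: €435.00 − €30.45 = €404.55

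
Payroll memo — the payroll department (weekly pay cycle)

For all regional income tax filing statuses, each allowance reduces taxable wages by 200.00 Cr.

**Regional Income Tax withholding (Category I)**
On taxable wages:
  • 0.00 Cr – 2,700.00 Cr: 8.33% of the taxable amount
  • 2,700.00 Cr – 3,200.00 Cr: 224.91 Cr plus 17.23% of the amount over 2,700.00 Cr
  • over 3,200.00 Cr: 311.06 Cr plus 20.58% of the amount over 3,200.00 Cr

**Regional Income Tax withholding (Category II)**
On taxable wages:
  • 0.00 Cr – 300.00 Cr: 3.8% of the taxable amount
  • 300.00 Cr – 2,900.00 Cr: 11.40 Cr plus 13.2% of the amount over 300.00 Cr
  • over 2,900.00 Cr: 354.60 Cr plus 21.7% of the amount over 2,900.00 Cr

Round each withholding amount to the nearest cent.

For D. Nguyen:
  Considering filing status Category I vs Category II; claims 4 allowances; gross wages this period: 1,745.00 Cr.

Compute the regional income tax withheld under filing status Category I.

Regional Income Tax (Category I): taxable = 1,745.00 Cr − 4×200.00 Cr = 945.00 Cr
  8.33% × 945.00 Cr = 78.72 Cr

78.72 Cr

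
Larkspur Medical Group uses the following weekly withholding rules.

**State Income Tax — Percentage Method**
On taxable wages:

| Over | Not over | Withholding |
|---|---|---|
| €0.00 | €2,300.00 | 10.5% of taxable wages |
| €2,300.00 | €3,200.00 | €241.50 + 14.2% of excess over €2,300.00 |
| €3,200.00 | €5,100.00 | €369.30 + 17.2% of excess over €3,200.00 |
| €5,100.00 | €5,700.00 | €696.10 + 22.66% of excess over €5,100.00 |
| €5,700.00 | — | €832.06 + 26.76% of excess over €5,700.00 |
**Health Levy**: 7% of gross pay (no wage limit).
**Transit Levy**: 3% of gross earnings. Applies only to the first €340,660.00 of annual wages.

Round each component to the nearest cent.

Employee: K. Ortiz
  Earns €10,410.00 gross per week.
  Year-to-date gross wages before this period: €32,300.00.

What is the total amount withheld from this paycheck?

State Income Tax: taxable = €10,410.00
  €832.06 + 26.76% × (€10,410.00 − €5,700.00) = €832.06 + 26.76% × €4,710.00 = €2,092.46
Health Levy: 7% × €10,410.00 = €728.70
Transit Levy: 3% × €10,410.00 = €312.30
Total: €2,092.46 + €728.70 + €312.30 = €3,133.46

€3,133.46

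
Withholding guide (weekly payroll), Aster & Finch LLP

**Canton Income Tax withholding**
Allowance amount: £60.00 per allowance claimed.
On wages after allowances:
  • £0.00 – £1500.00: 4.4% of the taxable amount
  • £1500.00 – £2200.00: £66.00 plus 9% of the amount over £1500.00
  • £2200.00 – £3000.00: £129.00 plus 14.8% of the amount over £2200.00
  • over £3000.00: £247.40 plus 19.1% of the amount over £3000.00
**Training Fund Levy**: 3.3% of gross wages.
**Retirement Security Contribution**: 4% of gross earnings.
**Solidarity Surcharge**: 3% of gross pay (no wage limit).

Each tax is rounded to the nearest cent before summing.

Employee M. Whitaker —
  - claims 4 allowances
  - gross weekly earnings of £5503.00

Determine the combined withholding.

Canton Income Tax: taxable = £5503.00 − 4×£60.00 = £5263.00
  £247.40 + 19.1% × (£5263.00 − £3000.00) = £247.40 + 19.1% × £2263.00 = £679.63
Training Fund Levy: 3.3% × £5503.00 = £181.60
Retirement Security Contribution: 4% × £5503.00 = £220.12
Solidarity Surcharge: 3% × £5503.00 = £165.09
Total: £679.63 + £181.60 + £220.12 + £165.09 = £1246.44

£1246.44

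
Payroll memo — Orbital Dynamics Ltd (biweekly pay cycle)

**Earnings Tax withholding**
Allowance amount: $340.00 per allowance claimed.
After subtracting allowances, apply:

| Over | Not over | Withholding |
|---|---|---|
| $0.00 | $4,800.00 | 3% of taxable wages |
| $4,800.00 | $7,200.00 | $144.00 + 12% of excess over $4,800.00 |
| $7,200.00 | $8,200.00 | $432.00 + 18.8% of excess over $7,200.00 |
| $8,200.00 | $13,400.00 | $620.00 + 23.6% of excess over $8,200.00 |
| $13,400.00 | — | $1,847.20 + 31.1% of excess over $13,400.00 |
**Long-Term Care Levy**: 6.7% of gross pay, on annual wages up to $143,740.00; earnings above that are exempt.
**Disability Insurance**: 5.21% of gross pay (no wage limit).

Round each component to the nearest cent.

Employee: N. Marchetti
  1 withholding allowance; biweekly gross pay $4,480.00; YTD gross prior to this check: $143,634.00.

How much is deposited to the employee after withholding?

Earnings Tax: taxable = $4,480.00 − 1×$340.00 = $4,140.00
  3% × $4,140.00 = $124.20
Long-Term Care Levy: cap $143,740.00 − YTD $143,634.00 = $106.00 subject; 6.7% × $106.00 = $7.10
Disability Insurance: 5.21% × $4,480.00 = $233.41
Total withheld: $124.20 + $7.10 + $233.41 = $364.71
Net pay: $4,480.00 − $364.71 = $4,115.29

$4,115.29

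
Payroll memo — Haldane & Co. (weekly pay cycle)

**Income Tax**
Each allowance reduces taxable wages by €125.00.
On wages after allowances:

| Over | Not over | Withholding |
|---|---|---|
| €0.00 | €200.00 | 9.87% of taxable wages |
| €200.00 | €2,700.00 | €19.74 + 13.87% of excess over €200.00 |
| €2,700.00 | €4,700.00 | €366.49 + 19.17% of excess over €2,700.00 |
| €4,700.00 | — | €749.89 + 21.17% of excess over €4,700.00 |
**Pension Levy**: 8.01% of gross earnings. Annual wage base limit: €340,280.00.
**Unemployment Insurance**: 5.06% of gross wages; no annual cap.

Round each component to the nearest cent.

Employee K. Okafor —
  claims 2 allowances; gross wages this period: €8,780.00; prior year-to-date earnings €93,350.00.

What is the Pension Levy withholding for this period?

Pension Levy: 8.01% × €8,780.00 = €703.28

€703.28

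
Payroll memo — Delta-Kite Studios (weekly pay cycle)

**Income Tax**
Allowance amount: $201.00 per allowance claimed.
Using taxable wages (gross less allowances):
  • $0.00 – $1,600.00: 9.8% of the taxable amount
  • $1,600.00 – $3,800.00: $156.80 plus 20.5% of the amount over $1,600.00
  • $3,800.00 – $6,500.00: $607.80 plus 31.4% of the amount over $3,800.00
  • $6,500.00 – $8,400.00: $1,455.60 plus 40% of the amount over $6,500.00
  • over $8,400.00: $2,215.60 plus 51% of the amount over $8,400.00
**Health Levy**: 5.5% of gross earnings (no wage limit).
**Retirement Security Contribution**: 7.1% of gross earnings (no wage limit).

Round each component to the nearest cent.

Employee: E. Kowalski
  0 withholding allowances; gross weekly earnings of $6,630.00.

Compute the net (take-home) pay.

$4,287.02

Income Tax: taxable = $6,630.00
  $1,455.60 + 40% × ($6,630.00 − $6,500.00) = $1,455.60 + 40% × $130.00 = $1,507.60
Health Levy: 5.5% × $6,630.00 = $364.65
Retirement Security Contribution: 7.1% × $6,630.00 = $470.73
Total withheld: $1,507.60 + $364.65 + $470.73 = $2,342.98
Net pay: $6,630.00 − $2,342.98 = $4,287.02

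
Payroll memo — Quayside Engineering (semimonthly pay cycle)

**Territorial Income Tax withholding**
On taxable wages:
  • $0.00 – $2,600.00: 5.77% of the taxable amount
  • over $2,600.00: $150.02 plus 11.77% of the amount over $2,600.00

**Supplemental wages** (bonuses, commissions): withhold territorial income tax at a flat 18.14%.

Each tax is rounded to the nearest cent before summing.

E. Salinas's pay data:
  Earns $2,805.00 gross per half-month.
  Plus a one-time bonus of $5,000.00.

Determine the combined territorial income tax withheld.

Territorial Income Tax: taxable = $2,805.00
  $150.02 + 11.77% × ($2,805.00 − $2,600.00) = $150.02 + 11.77% × $205.00 = $174.15
Supplemental (18.14% flat on bonus): 18.14% × $5,000.00 = $907.00
Total territorial income tax: $174.15 + $907.00 = $1,081.15

$1,081.15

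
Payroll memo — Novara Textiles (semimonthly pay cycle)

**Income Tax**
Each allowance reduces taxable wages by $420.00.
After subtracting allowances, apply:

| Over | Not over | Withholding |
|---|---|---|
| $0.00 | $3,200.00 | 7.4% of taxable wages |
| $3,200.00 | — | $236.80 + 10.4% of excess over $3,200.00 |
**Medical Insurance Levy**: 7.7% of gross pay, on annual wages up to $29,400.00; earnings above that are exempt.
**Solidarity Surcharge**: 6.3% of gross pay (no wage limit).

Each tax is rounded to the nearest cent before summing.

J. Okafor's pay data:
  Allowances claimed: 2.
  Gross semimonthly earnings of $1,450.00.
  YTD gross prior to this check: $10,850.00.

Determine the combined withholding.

Income Tax: taxable = $1,450.00 − 2×$420.00 = $610.00
  7.4% × $610.00 = $45.14
Medical Insurance Levy: 7.7% × $1,450.00 = $111.65
Solidarity Surcharge: 6.3% × $1,450.00 = $91.35
Total: $45.14 + $111.65 + $91.35 = $248.14

$248.14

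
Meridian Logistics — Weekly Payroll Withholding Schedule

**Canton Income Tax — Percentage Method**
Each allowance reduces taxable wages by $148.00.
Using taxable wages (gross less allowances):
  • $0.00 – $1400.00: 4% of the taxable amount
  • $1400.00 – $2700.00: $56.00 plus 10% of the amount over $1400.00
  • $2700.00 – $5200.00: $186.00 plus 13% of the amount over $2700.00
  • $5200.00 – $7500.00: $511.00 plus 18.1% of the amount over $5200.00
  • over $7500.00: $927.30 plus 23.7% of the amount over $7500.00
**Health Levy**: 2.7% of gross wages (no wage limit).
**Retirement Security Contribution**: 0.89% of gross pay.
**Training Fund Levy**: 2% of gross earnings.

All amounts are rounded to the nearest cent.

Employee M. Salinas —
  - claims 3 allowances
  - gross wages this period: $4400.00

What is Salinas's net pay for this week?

Canton Income Tax: taxable = $4400.00 − 3×$148.00 = $3956.00
  $186.00 + 13% × ($3956.00 − $2700.00) = $186.00 + 13% × $1256.00 = $349.28
Health Levy: 2.7% × $4400.00 = $118.80
Retirement Security Contribution: 0.89% × $4400.00 = $39.16
Training Fund Levy: 2% × $4400.00 = $88.00
Total withheld: $349.28 + $118.80 + $39.16 + $88.00 = $595.24
Net pay: $4400.00 − $595.24 = $3804.76

$3804.76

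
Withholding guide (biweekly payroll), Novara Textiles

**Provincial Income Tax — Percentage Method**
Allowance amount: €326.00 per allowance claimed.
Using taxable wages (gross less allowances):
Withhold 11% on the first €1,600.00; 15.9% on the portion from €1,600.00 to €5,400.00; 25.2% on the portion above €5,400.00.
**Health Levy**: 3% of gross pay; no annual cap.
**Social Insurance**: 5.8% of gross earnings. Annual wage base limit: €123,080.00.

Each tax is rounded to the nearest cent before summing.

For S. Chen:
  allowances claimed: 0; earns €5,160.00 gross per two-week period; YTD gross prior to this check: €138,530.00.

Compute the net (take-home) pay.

€4,263.16

Provincial Income Tax: taxable = €5,160.00
  €176.00 + 15.9% × (€5,160.00 − €1,600.00) = €176.00 + 15.9% × €3,560.00 = €742.04
Health Levy: 3% × €5,160.00 = €154.80
Social Insurance: YTD €138,530.00 ≥ cap €123,080.00 → €0.00
Total withheld: €742.04 + €154.80 + €0.00 = €896.84
Net pay: €5,160.00 − €896.84 = €4,263.16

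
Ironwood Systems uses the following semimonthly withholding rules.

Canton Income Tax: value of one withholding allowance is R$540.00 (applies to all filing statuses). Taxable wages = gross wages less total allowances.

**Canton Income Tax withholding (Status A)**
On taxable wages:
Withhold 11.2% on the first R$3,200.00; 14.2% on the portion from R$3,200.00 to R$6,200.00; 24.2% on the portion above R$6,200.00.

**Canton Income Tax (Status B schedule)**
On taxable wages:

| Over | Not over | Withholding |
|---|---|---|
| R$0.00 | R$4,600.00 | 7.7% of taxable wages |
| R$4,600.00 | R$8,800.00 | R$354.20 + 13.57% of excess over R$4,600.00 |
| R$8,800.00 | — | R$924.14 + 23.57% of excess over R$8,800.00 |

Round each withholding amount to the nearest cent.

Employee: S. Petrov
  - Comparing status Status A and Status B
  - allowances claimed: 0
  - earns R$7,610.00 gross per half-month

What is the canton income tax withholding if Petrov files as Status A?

R$1,125.62

Canton Income Tax (Status A): taxable = R$7,610.00
  R$784.40 + 24.2% × (R$7,610.00 − R$6,200.00) = R$784.40 + 24.2% × R$1,410.00 = R$1,125.62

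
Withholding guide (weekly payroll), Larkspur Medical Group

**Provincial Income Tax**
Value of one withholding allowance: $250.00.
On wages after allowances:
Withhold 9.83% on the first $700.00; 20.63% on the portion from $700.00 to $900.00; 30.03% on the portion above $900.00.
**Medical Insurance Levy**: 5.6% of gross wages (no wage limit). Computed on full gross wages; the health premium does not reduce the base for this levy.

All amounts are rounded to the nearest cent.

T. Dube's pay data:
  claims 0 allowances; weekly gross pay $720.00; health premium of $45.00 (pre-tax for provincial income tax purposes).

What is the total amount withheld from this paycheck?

$106.67

Provincial Income Tax: taxable = $720.00 − $45.00 = $675.00
  9.83% × $675.00 = $66.35
Medical Insurance Levy: 5.6% × $720.00 = $40.32
Total: $66.35 + $40.32 = $106.67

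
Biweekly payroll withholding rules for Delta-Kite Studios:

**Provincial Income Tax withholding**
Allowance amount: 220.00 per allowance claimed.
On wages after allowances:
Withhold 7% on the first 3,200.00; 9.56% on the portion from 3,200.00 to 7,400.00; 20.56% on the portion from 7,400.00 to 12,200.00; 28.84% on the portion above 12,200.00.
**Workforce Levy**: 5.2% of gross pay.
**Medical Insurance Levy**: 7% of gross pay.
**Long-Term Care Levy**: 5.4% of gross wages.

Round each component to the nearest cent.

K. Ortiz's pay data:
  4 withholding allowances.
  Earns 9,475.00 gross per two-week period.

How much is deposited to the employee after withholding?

6,936.19

Provincial Income Tax: taxable = 9,475.00 − 4×220.00 = 8,595.00
  625.52 + 20.56% × (8,595.00 − 7,400.00) = 625.52 + 20.56% × 1,195.00 = 871.21
Workforce Levy: 5.2% × 9,475.00 = 492.70
Medical Insurance Levy: 7% × 9,475.00 = 663.25
Long-Term Care Levy: 5.4% × 9,475.00 = 511.65
Total withheld: 871.21 + 492.70 + 663.25 + 511.65 = 2,538.81
Net pay: 9,475.00 − 2,538.81 = 6,936.19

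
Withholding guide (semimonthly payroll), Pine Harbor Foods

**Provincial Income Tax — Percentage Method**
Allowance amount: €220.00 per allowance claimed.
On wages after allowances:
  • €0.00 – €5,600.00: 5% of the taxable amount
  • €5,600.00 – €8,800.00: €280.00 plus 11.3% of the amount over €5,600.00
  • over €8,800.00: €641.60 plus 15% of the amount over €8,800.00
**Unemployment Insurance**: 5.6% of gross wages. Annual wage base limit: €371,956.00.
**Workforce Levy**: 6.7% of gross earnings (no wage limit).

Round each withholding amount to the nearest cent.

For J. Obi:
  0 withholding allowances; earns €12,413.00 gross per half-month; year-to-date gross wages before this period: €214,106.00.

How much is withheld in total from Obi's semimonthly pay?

Provincial Income Tax: taxable = €12,413.00
  €641.60 + 15% × (€12,413.00 − €8,800.00) = €641.60 + 15% × €3,613.00 = €1,183.55
Unemployment Insurance: 5.6% × €12,413.00 = €695.13
Workforce Levy: 6.7% × €12,413.00 = €831.67
Total: €1,183.55 + €695.13 + €831.67 = €2,710.35

€2,710.35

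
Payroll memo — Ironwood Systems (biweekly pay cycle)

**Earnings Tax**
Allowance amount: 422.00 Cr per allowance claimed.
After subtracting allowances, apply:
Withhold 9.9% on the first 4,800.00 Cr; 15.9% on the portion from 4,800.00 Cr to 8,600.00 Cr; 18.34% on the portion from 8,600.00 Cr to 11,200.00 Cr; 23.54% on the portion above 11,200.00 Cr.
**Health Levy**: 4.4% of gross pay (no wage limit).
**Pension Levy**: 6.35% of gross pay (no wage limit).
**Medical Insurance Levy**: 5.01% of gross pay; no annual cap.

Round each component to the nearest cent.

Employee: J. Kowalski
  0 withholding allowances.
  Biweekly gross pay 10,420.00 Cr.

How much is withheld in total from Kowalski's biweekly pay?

3,055.38 Cr

Earnings Tax: taxable = 10,420.00 Cr
  1,079.40 Cr + 18.34% × (10,420.00 Cr − 8,600.00 Cr) = 1,079.40 Cr + 18.34% × 1,820.00 Cr = 1,413.19 Cr
Health Levy: 4.4% × 10,420.00 Cr = 458.48 Cr
Pension Levy: 6.35% × 10,420.00 Cr = 661.67 Cr
Medical Insurance Levy: 5.01% × 10,420.00 Cr = 522.04 Cr
Total: 1,413.19 Cr + 458.48 Cr + 661.67 Cr + 522.04 Cr = 3,055.38 Cr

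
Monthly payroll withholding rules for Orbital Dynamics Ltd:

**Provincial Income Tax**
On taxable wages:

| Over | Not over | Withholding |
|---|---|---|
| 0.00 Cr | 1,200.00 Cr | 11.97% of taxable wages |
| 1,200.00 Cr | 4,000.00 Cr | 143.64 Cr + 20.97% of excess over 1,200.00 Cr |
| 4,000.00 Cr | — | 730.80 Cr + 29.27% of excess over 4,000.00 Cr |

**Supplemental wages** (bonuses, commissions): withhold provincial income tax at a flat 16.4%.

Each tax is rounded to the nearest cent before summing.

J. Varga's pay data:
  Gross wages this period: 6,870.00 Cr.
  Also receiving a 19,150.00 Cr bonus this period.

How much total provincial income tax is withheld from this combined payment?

Provincial Income Tax: taxable = 6,870.00 Cr
  730.80 Cr + 29.27% × (6,870.00 Cr − 4,000.00 Cr) = 730.80 Cr + 29.27% × 2,870.00 Cr = 1,570.85 Cr
Supplemental (16.4% flat on bonus): 16.4% × 19,150.00 Cr = 3,140.60 Cr
Total provincial income tax: 1,570.85 Cr + 3,140.60 Cr = 4,711.45 Cr

4,711.45 Cr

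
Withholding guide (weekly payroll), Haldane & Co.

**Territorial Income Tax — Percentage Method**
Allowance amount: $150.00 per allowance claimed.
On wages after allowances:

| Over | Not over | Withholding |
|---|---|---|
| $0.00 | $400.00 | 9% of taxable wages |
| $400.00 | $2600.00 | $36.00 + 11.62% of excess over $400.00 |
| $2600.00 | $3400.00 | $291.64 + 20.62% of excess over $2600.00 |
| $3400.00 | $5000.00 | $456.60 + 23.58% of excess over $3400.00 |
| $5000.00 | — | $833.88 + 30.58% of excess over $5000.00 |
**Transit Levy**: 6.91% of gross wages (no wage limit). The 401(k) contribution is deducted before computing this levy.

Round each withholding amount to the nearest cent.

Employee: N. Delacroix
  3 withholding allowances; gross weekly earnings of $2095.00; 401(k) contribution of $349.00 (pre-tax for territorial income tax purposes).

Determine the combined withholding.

$260.77

Territorial Income Tax: taxable = $2095.00 − $349.00 − 3×$150.00 = $1296.00
  $36.00 + 11.62% × ($1296.00 − $400.00) = $36.00 + 11.62% × $896.00 = $140.12
Transit Levy: 6.91% × $1746.00 = $120.65
Total: $140.12 + $120.65 = $260.77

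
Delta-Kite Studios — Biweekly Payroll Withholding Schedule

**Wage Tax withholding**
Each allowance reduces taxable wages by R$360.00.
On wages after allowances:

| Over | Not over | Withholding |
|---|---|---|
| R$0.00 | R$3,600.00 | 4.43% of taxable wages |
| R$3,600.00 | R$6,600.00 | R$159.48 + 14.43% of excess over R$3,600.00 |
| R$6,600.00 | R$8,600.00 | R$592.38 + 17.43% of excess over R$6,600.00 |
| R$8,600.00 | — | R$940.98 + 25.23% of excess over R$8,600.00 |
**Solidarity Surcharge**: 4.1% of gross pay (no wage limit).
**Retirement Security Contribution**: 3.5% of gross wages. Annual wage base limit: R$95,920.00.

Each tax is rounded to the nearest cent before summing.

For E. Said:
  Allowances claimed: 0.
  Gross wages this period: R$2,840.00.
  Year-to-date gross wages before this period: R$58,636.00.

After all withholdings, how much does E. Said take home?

R$2,498.35

Wage Tax: taxable = R$2,840.00
  4.43% × R$2,840.00 = R$125.81
Solidarity Surcharge: 4.1% × R$2,840.00 = R$116.44
Retirement Security Contribution: 3.5% × R$2,840.00 = R$99.40
Total withheld: R$125.81 + R$116.44 + R$99.40 = R$341.65
Net pay: R$2,840.00 − R$341.65 = R$2,498.35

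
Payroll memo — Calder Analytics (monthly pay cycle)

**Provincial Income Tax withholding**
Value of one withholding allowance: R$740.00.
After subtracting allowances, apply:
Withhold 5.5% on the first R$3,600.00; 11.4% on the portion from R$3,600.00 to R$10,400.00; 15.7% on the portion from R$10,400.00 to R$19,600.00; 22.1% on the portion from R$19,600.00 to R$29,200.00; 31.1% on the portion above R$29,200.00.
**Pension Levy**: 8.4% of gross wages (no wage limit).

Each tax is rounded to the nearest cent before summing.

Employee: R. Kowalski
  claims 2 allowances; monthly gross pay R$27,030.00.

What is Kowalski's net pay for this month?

R$21,026.93

Provincial Income Tax: taxable = R$27,030.00 − 2×R$740.00 = R$25,550.00
  R$2,417.60 + 22.1% × (R$25,550.00 − R$19,600.00) = R$2,417.60 + 22.1% × R$5,950.00 = R$3,732.55
Pension Levy: 8.4% × R$27,030.00 = R$2,270.52
Total withheld: R$3,732.55 + R$2,270.52 = R$6,003.07
Net pay: R$27,030.00 − R$6,003.07 = R$21,026.93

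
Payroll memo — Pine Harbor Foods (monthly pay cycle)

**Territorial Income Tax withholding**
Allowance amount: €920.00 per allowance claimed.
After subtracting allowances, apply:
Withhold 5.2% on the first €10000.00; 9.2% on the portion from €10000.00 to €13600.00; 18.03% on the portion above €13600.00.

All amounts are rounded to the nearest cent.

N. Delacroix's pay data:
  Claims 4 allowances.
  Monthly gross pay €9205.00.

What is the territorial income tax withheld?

Territorial Income Tax: taxable = €9205.00 − 4×€920.00 = €5525.00
  5.2% × €5525.00 = €287.30

€287.30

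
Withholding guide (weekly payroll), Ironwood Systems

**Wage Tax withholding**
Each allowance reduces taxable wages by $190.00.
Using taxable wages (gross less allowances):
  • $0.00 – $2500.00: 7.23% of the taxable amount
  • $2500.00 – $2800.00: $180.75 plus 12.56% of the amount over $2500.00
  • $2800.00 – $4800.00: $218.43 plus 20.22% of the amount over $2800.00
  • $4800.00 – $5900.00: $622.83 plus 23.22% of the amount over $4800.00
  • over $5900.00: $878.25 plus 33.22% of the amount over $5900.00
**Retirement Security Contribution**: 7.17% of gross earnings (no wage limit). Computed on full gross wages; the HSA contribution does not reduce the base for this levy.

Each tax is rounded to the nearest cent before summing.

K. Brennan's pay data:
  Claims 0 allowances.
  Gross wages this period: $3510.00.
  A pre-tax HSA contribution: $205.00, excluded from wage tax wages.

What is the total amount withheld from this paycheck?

$572.21

Wage Tax: taxable = $3510.00 − $205.00 = $3305.00
  $218.43 + 20.22% × ($3305.00 − $2800.00) = $218.43 + 20.22% × $505.00 = $320.54
Retirement Security Contribution: 7.17% × $3510.00 = $251.67
Total: $320.54 + $251.67 = $572.21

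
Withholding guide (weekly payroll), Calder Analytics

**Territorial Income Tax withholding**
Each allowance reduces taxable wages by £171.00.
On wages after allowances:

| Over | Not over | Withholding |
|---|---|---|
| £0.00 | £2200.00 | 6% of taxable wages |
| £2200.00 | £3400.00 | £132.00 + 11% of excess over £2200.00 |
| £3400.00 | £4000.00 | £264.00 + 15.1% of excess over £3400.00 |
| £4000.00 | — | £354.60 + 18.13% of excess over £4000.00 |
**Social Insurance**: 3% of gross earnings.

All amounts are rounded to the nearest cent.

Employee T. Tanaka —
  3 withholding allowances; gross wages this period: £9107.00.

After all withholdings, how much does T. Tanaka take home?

Territorial Income Tax: taxable = £9107.00 − 3×£171.00 = £8594.00
  £354.60 + 18.13% × (£8594.00 − £4000.00) = £354.60 + 18.13% × £4594.00 = £1187.49
Social Insurance: 3% × £9107.00 = £273.21
Total withheld: £1187.49 + £273.21 = £1460.70
Net pay: £9107.00 − £1460.70 = £7646.30

£7646.30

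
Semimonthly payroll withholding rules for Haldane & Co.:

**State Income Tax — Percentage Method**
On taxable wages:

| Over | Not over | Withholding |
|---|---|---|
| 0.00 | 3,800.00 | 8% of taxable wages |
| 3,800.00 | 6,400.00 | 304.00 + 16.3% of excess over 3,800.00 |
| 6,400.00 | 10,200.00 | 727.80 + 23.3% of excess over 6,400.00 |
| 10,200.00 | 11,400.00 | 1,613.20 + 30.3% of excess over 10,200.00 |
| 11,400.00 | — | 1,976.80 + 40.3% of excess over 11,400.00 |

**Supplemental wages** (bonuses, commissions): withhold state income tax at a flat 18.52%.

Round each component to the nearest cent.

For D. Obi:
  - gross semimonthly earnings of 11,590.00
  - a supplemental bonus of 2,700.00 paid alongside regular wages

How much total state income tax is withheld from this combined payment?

State Income Tax: taxable = 11,590.00
  1,976.80 + 40.3% × (11,590.00 − 11,400.00) = 1,976.80 + 40.3% × 190.00 = 2,053.37
Supplemental (18.52% flat on bonus): 18.52% × 2,700.00 = 500.04
Total state income tax: 2,053.37 + 500.04 = 2,553.41

2,553.41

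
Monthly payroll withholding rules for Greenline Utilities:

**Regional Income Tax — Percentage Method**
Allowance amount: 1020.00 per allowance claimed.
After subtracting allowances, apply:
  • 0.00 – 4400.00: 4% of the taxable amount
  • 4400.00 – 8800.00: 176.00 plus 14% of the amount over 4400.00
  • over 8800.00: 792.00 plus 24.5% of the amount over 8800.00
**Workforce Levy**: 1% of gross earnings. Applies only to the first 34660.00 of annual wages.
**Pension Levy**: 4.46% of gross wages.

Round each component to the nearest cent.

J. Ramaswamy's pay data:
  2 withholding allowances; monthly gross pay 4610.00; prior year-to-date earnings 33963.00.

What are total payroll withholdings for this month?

315.38

Regional Income Tax: taxable = 4610.00 − 2×1020.00 = 2570.00
  4% × 2570.00 = 102.80
Workforce Levy: cap 34660.00 − YTD 33963.00 = 697.00 subject; 1% × 697.00 = 6.97
Pension Levy: 4.46% × 4610.00 = 205.61
Total: 102.80 + 6.97 + 205.61 = 315.38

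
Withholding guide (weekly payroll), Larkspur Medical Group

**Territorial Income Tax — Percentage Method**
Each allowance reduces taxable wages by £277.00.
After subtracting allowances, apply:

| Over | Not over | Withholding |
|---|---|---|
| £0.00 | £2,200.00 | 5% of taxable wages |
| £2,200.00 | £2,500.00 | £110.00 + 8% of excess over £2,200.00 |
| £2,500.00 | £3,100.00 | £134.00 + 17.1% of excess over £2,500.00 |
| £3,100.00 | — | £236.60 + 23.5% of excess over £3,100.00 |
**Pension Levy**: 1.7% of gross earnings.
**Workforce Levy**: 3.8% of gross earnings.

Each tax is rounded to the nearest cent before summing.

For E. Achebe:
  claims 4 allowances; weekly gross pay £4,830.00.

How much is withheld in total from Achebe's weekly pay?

£648.42

Territorial Income Tax: taxable = £4,830.00 − 4×£277.00 = £3,722.00
  £236.60 + 23.5% × (£3,722.00 − £3,100.00) = £236.60 + 23.5% × £622.00 = £382.77
Pension Levy: 1.7% × £4,830.00 = £82.11
Workforce Levy: 3.8% × £4,830.00 = £183.54
Total: £382.77 + £82.11 + £183.54 = £648.42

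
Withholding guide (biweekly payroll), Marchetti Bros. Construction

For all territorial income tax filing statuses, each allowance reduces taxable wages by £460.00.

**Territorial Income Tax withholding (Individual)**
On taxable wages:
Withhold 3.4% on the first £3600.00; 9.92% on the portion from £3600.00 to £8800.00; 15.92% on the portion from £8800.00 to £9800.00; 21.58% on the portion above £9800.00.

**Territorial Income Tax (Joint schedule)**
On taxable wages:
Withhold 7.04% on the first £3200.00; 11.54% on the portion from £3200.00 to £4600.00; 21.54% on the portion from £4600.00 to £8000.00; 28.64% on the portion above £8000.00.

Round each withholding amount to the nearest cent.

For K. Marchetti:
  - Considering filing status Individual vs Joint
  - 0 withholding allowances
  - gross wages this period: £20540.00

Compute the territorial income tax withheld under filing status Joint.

£4710.66

Territorial Income Tax (Joint): taxable = £20540.00
  £1119.20 + 28.64% × (£20540.00 − £8000.00) = £1119.20 + 28.64% × £12540.00 = £4710.66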